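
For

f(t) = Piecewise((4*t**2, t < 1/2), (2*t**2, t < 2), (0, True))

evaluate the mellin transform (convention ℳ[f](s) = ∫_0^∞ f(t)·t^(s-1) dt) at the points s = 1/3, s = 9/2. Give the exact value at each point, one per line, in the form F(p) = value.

f breaks at 1/2 into 2 integrals to sum
piece [0, 1/2): integrate 4*t**2 against the kernel
over [1/2, 2), the kernel integral of 2*t**2 enters the sum

F(1/3) = 3*2**(1/3)*(2**(1/3) + 32)/28
F(9/2) = 8193*sqrt(2)/416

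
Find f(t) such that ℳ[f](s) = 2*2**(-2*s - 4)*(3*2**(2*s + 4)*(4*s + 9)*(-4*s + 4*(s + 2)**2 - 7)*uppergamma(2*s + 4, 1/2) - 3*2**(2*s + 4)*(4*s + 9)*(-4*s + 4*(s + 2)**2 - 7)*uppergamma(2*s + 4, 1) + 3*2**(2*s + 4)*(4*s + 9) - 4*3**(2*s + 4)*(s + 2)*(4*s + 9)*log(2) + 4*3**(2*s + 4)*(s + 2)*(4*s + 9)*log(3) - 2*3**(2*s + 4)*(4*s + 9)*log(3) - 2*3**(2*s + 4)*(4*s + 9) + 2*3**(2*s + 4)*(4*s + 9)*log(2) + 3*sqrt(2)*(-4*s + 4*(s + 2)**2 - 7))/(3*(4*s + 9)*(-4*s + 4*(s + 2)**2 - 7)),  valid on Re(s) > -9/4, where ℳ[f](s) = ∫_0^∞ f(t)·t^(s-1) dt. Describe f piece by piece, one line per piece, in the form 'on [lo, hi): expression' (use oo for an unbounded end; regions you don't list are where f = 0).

reversing the shared t-power: t**(1/4) on [0, 1/4); exp(-sqrt(t)) on [1/4, 1); log(sqrt(t))/sqrt(t) on [1, 9/4)
back out the power substitution: sqrt(t) on [0, 1/2); exp(-t) on [1/2, 1); log(t)/t on [1, 3/2)
cuts at 1/4, 1: linearity sums the 3 kernel integrals
the [0, 1/4) slice contributes ∫ t**(9/4)·t^(s-1) dt
segment [1/4, 1) carries t**2*exp(-sqrt(t)); integrate it
segment 1 to 9/4 holds t**(3/2)*log(sqrt(t)); add its integral

on [0, 1/4): t**(9/4)
on [1/4, 1): t**2*exp(-sqrt(t))
on [1, 9/4): t**(3/2)*log(sqrt(t))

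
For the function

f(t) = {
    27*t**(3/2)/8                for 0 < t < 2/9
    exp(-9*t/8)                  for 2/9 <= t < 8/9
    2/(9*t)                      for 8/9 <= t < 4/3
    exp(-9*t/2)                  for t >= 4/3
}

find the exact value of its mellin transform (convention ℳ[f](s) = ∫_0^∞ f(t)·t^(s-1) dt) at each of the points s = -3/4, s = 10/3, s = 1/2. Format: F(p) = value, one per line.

remove the common scale on t first: 3*sqrt(6)*t**(3/2)/4 on [0, 1/3); exp(-3*t/4) on [1/3, 4/3); 1/(3*t) on [4/3, 2); …
reversing the common scale on t: t**(3/2) on [0, 1/2); exp(-t/2) on [1/2, 2); 1/(2*t) on [2, 3); …
linearity at 2/9, 8/9, 4/3 turns ℳ[f](s) into 4 summed integrals
segment [0, 2/9) carries 27*t**(3/2)/8; integrate it
segment 2/9 to 8/9 holds exp(-9*t/8); add its integral
for t in [8/9, 4/3): the term is ∫ 2/(9*t)·t^(s-1)
on [4/3, ∞) integrate f = exp(-9*t/2) against the kernel

F(-3/4) = 3**(1/4)*(-63*2**(3/4)*3**(1/4)*uppergamma(-3/4, 1) - 4*sqrt(6) + 252*6**(1/4)*uppergamma(-3/4, 6) + 93*2**(3/4)*3**(1/4) + 63*24**(1/4)*uppergamma(-3/4, 1/4))/168
F(10/3) = -1024*3**(1/3)*uppergamma(10/3, 1)/2187 - 256*3**(1/3)/5103 + 4*2**(5/6)*3**(1/3)/21141 + 8*6**(1/3)*uppergamma(10/3, 6)/2187 + 32*6**(2/3)/567 + 1024*3**(1/3)*uppergamma(10/3, 1/4)/2187
F(1/2) = -2*sqrt(3)/9 - 2*sqrt(2)*sqrt(pi)*erfc(1)/3 + sqrt(2)*sqrt(pi)*erfc(sqrt(6))/3 + 1/12 + sqrt(2)/3 + 2*sqrt(2)*sqrt(pi)*erfc(1/2)/3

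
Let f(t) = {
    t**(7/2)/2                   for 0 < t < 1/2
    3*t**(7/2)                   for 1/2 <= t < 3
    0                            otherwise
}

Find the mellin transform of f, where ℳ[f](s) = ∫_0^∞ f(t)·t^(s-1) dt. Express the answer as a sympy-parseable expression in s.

the 2 pieces separated at 1/2 each add one integral
for t in [0, 1/2): the term is ∫ t**(7/2)/2·t^(s-1)
over [1/2, 3), the kernel integral of 3*t**(7/2) enters the sum

(-5*2**(-s - 7/2) + 6*3**(s + 7/2))/(2*s + 7)
  Re(s) > -7/2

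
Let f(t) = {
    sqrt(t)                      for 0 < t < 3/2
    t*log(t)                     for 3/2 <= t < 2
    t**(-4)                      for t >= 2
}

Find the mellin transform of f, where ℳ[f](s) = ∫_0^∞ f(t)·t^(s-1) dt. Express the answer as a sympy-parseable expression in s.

(-32*2**(2*s)*(s - 4)*(2*s + 1) + 3**s*s*(s - 4)*(2*s + 1)*(-24*log(3) + 24*log(2)) + 3**s*(s - 4)*(2*s + 1)*(-24*log(3) + 24*log(2)) + 24*3**s*(s - 4)*(2*s + 1) + 16*3**s*sqrt(6)*(s - 4)*(s**2 + 2*s + 1) + 32*4**s*s*(s - 4)*(2*s + 1)*log(2) + 32*4**s*(s - 4)*(2*s + 1)*log(2) - 4**s*(2*s + 1)*(s**2 + 2*s + 1))/(16*2**s*(s - 4)*(2*s + 1)*(s**2 + 2*s + 1))
  -1/2 < Re(s) < 4

treat the 3 regions marked off by 3/2, 2 separately and sum
on [0, 3/2) integrate f = sqrt(t) against the kernel
∫ over [3/2, 2) of t*log(t)·t^(s-1) joins the sum
between 2 and ∞ the integrand is t**(-4)·t^(s-1)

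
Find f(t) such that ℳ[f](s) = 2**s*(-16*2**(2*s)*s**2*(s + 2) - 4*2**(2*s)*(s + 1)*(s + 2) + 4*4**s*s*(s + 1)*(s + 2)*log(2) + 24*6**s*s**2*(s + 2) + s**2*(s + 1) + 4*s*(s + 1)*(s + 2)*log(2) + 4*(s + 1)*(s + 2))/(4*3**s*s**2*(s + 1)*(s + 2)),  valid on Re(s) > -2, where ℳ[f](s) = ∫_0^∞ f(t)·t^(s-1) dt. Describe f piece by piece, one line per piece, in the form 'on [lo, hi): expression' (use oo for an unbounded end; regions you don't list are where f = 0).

peel off the common scale on t: t**2/4 on [0, 1); log(t/2) on [1, 4); t on [4, 6)
the common scale on t comes off first: t**2 on [0, 1/2); log(t) on [1/2, 2); 2*t on [2, 3)
the 3 pieces separated at 2/3, 8/3 each add one integral
between 0 and 2/3 the integrand is 9*t**2/16·t^(s-1)
over [2/3, 8/3), the kernel integral of log(3*t/4) enters the sum
[8/3, 4) adds the kernel integral of 3*t/2

on [0, 2/3): 9*t**2/16
on [2/3, 8/3): log(3*t/4)
on [8/3, 4): 3*t/2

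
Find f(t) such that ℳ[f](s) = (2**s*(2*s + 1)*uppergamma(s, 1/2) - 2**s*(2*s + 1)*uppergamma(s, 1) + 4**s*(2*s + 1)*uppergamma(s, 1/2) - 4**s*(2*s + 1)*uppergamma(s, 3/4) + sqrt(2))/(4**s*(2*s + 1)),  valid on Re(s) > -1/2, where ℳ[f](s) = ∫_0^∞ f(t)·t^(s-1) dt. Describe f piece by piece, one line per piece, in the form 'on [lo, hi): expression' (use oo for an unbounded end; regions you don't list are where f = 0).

peel off the common scale on t: sqrt(t) on [0, 1/2); exp(-t) on [1/2, 1); exp(-t/2) on [1, 3/2)
linearity at 1/4, 1/2 turns ℳ[f](s) into 3 summed integrals
for t in [0, 1/4): the term is ∫ sqrt(2)*sqrt(t)·t^(s-1)
the [1/4, 1/2) slice contributes ∫ exp(-2*t)·t^(s-1) dt
on [1/2, 3/4) integrate f = exp(-t) against the kernel

on [0, 1/4): sqrt(2)*sqrt(t)
on [1/4, 1/2): exp(-2*t)
on [1/2, 3/4): exp(-t)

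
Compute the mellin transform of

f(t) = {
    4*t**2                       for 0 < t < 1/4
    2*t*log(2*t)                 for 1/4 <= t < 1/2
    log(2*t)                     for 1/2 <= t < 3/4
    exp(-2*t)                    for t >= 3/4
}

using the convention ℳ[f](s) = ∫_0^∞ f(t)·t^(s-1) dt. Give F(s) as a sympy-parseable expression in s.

the common scale on t comes off first: t**2 on [0, 1/2); t*log(t) on [1/2, 1); log(t) on [1, 3/2); …
cuts at 1/4, 1/2, 3/4: linearity sums the 4 kernel integrals
segment 0 to 1/4 holds 4*t**2; add its integral
over [1/4, 1/2), the kernel integral of 2*t*log(2*t) enters the sum
over [1/2, 3/4), the kernel integral of log(2*t) enters the sum
on [3/4, ∞) integrate f = exp(-2*t) against the kernel

(4*2**s*s**2*(s + 2)*(s**2 + 2*s + 1)*uppergamma(s, 3/2) - 4*2**s*s**2*(s + 2) + 4*2**s*(s + 2)*(s**2 + 2*s + 1) + 3**s*s*(s + 2)*(-4*log(2) + 4*log(3))*(s**2 + 2*s + 1) - 4*3**s*(s + 2)*(s**2 + 2*s + 1) + s**3*(s + 2)*log(4) + s**2*(s + 2)*log(4) + 2*s**2*(s + 2) + s**2*(s**2 + 2*s + 1))/(4*2**(2*s)*s**2*(s + 2)*(s**2 + 2*s + 1))
  Re(s) > -2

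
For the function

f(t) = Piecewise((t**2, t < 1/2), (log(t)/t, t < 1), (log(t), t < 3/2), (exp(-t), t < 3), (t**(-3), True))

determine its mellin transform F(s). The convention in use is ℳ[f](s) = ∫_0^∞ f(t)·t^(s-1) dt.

(108*2**s*s**2*(s - 3)*(s + 2)*(s**2 - 2*s + 1)*uppergamma(s, 3/2) - 108*2**s*s**2*(s - 3)*(s + 2)*(s**2 - 2*s + 1)*uppergamma(s, 3) - 108*2**s*s**2*(s - 3)*(s + 2) + 108*2**s*(s - 3)*(s + 2)*(s**2 - 2*s + 1) - 108*3**s*s*(s - 3)*(s + 2)*(s**2 - 2*s + 1)*log(2) + 108*3**s*s*(s - 3)*(s + 2)*(s**2 - 2*s + 1)*log(3) - 108*3**s*(s - 3)*(s + 2)*(s**2 - 2*s + 1) - 4*6**s*s**2*(s + 2)*(s**2 - 2*s + 1) + 216*s**3*(s - 3)*(s + 2)*log(2) - 216*s**2*(s - 3)*(s + 2)*log(2) + 216*s**2*(s - 3)*(s + 2) + 27*s**2*(s - 3)*(s**2 - 2*s + 1))/(108*2**s*s**2*(s - 3)*(s + 2)*(s**2 - 2*s + 1))
  -2 < Re(s) < 3

integrate the 5 segments split at 1/2, 1, 3/2, 3, then add the results
[0, 1/2) adds the kernel integral of t**2
over [1/2, 1), the kernel integral of log(t)/t enters the sum
on [1, 3/2) integrate f = log(t) against the kernel
for t in [3/2, 3): the term is ∫ exp(-t)·t^(s-1)
piece [3, ∞): integrate t**(-3) against the kernel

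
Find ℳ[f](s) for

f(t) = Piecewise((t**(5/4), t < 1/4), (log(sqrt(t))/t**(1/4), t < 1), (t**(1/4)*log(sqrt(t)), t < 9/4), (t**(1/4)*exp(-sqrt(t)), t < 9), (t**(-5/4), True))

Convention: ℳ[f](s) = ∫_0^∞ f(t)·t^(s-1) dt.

peel off the power substitution: t**(5/2) on [0, 1/2); log(t)/sqrt(t) on [1/2, 1); sqrt(t)*log(t) on [1, 3/2); …
reversing the shared t-power: t**2 on [0, 1/2); log(t)/t on [1/2, 1); log(t) on [1, 3/2); …
linearity at 1/4, 1, 9/4, 9 turns ℳ[f](s) into 5 summed integrals
on [0, 1/4) integrate f = t**(5/4) against the kernel
the [1/4, 1) slice contributes ∫ log(sqrt(t))/t**(1/4)·t^(s-1) dt
segment 1 to 9/4 holds t**(1/4)*log(sqrt(t)); add its integral
∫ over [9/4, 9) of t**(1/4)*exp(-sqrt(t))·t^(s-1) joins the sum
segment 9 to ∞ holds t**(-5/4); add its integral

2**(-2*s - 1/2)*(108*2**(2*s + 1/2)*(-4*s + (2*s + 1/2)**2)*(2*s - 5/2)*(2*s + 1/2)**2*(2*s + 5/2)*uppergamma(2*s + 1/2, 3/2) - 108*2**(2*s + 1/2)*(-4*s + (2*s + 1/2)**2)*(2*s - 5/2)*(2*s + 1/2)**2*(2*s + 5/2)*uppergamma(2*s + 1/2, 3) + 108*2**(2*s + 1/2)*(-4*s + (2*s + 1/2)**2)*(2*s - 5/2)*(2*s + 5/2) - 108*2**(2*s + 1/2)*(2*s - 5/2)*(2*s + 1/2)**2*(2*s + 5/2) - 108*3**(2*s + 1/2)*(-4*s + (2*s + 1/2)**2)*(2*s - 5/2)*(2*s + 1/2)*(2*s + 5/2)*log(2) + 108*3**(2*s + 1/2)*(-4*s + (2*s + 1/2)**2)*(2*s - 5/2)*(2*s + 1/2)*(2*s + 5/2)*log(3) - 108*3**(2*s + 1/2)*(-4*s + (2*s + 1/2)**2)*(2*s - 5/2)*(2*s + 5/2) - 4*6**(2*s + 1/2)*(-4*s + (2*s + 1/2)**2)*(2*s + 1/2)**2*(2*s + 5/2) + 27*(-4*s + (2*s + 1/2)**2)*(2*s - 5/2)*(2*s + 1/2)**2 + 216*(2*s - 5/2)*(2*s + 1/2)**3*(2*s + 5/2)*log(2) - 216*(2*s - 5/2)*(2*s + 1/2)**2*(2*s + 5/2)*log(2) + 216*(2*s - 5/2)*(2*s + 1/2)**2*(2*s + 5/2))/(54*(-4*s + (2*s + 1/2)**2)*(2*s - 5/2)*(2*s + 1/2)**2*(2*s + 5/2))
  -5/4 < Re(s) < 5/4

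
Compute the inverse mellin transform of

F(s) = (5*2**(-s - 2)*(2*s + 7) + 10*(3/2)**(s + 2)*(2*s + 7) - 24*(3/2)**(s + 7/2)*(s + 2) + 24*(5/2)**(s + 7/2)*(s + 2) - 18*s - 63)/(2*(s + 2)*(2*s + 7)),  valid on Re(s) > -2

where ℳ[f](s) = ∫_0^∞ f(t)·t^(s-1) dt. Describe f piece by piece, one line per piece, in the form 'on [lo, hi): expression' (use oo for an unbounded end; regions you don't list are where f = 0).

cuts at 1/2, 1, 3/2: linearity sums the 4 kernel integrals
[0, 1/2) adds the kernel integral of 3*t**2
on [1/2, 1) integrate f = t**2/2 against the kernel
piece [1, 3/2): integrate 5*t**2 against the kernel
∫ over [3/2, 5/2) of 6*t**(7/2)·t^(s-1) joins the sum

on [0, 1/2): 3*t**2
on [1/2, 1): t**2/2
on [1, 3/2): 5*t**2
on [3/2, 5/2): 6*t**(7/2)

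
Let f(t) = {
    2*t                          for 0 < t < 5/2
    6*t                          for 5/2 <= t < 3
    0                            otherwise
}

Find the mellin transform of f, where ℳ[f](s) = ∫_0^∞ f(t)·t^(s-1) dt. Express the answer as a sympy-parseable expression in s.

slice at 5/2, transform all 2 pieces, and sum them
over [0, 5/2), the kernel integral of 2*t enters the sum
∫ 6*t·t^(s-1) over [5/2, 3)

2*(-5*5**s + 9*6**s)/(2**s*(s + 1))
  Re(s) > -1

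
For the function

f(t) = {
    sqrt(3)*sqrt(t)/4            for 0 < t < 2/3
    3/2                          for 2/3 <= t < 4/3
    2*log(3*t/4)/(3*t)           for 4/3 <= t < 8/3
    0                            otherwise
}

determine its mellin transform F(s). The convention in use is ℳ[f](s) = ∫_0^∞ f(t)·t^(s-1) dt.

peel off the common scale on t: sqrt(2)*sqrt(t)/4 on [0, 1); 3/2 on [1, 2); log(t/2)/t on [2, 4)
invert the shared t-power to get sqrt(2)*t**(3/2)/4 on [0, 1); 3*t/2 on [1, 2); log(t/2) on [2, 4)
peel off the common scale on t: t**(3/2) on [0, 1/2); 3*t on [1/2, 1); log(t) on [1, 2)
decompose at 2/3, 4/3; ℳ[f](s) sums the 3 pieces' integrals
segment 0 to 2/3 holds sqrt(3)*sqrt(t)/4; add its integral
on [2/3, 4/3) integrate f = 3/2 against the kernel
∫ over [4/3, 8/3) of 2*log(3*t/4)/(3*t)·t^(s-1) joins the sum

2**(s - 2)*(2**(s + 1)*s*(2*s + 1) + 2**(s + 1)*(s - 1)**2*(6*s + 3) + 4**s*s*(s - 1)*(2*s + 1)*log(2) - 4**s*s*(2*s + 1) + 2*sqrt(2)*s*(s - 1)**2 + (-12*s - 6)*(s - 1)**2)/(3**s*s*(s - 1)**2*(2*s + 1))
  Re(s) > -1/2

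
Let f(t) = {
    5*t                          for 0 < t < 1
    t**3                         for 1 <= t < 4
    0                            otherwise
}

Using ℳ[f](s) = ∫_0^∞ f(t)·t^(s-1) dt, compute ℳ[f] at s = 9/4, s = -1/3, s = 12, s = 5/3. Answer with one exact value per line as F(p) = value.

F(9/4) = 368/273 + 4096*sqrt(2)/21
F(-1/3) = 57/8 + 12*2**(1/3)
F(12) = 4652881258/65
F(5/3) = 93/56 + 768*2**(1/3)/7

cuts at 1: linearity sums the 2 kernel integrals
segment [0, 1) carries 5*t; integrate it
∫ over [1, 4) of t**3·t^(s-1) joins the sum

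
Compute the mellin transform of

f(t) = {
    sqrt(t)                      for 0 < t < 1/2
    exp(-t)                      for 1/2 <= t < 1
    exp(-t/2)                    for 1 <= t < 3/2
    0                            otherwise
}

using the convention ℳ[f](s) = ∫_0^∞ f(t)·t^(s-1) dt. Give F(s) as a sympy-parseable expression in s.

split f at 1/2, 1: ℳ[f](s) collects 3 kernel integrals
for t in [0, 1/2): the term is ∫ sqrt(t)·t^(s-1)
on [1/2, 1) integrate f = exp(-t) against the kernel
for t in [1, 3/2): the term is ∫ exp(-t/2)·t^(s-1)

(2**s*(2*s + 1)*uppergamma(s, 1/2) - 2**s*(2*s + 1)*uppergamma(s, 1) + 4**s*(2*s + 1)*uppergamma(s, 1/2) - 4**s*(2*s + 1)*uppergamma(s, 3/4) + sqrt(2))/(2**s*(2*s + 1))
  Re(s) > -1/2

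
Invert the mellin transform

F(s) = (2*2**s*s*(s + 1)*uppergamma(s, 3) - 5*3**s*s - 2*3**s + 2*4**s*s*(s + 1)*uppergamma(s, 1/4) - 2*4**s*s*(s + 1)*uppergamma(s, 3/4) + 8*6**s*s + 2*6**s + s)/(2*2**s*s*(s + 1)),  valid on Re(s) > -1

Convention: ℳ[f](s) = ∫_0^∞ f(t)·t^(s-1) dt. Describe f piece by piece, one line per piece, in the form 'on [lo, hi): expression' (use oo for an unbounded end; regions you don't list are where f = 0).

decompose at 1/2, 3/2, 3; ℳ[f](s) sums the 4 pieces' integrals
piece [0, 1/2): integrate t against the kernel
the [1/2, 3/2) slice contributes ∫ exp(-t/2)·t^(s-1) dt
for t in [3/2, 3): the term is ∫ (t + 1)·t^(s-1)
on [3, ∞) integrate f = exp(-t) against the kernel

on [0, 1/2): t
on [1/2, 3/2): exp(-t/2)
on [3/2, 3): t + 1
on [3, oo): exp(-t)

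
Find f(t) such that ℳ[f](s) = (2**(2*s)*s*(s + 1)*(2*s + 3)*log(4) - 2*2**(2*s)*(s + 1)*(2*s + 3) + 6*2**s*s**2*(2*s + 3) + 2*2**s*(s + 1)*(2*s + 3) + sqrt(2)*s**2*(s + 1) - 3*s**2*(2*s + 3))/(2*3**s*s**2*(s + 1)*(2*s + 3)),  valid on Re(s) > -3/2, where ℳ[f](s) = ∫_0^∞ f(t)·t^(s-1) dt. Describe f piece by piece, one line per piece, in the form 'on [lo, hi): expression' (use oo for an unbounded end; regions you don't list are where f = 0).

reversing the common scale on t: t**(3/2) on [0, 1/2); 3*t on [1/2, 1); log(t) on [1, 2)
integrate the 3 segments split at 1/3, 2/3, then add the results
∫ 3*sqrt(6)*t**(3/2)/4·t^(s-1) over [0, 1/3)
∫ over [1/3, 2/3) of 9*t/2·t^(s-1) joins the sum
over [2/3, 4/3), the kernel integral of log(3*t/2) enters the sum

on [0, 1/3): 3*sqrt(6)*t**(3/2)/4
on [1/3, 2/3): 9*t/2
on [2/3, 4/3): log(3*t/2)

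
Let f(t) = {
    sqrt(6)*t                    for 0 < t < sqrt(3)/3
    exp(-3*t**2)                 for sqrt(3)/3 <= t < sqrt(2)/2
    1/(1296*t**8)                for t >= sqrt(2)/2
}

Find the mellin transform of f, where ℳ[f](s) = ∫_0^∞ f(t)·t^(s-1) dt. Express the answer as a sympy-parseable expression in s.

peel off the common scale on t: sqrt(6)*t/2 on [0, 2*sqrt(3)/3); exp(-3*t**2/4) on [2*sqrt(3)/3, sqrt(2)); 16/(81*t**8) on [sqrt(2), ∞)
reversing the power substitution: sqrt(6)*sqrt(t)/2 on [0, 4/3); exp(-3*t/4) on [4/3, 2); 16/(81*t**4) on [2, ∞)
the common scale on t comes off first: sqrt(t) on [0, 2); exp(-t/2) on [2, 3); t**(-4) on [3, ∞)
cuts at sqrt(3)/3, sqrt(2)/2: linearity sums the 3 kernel integrals
∫ over [0, sqrt(3)/3) of sqrt(6)*t·t^(s-1) joins the sum
[sqrt(3)/3, sqrt(2)/2) adds the kernel integral of exp(-3*t**2)
on [sqrt(2)/2, ∞) integrate f = 1/(1296*t**8) against the kernel

(sqrt(6)/6)**s*(81*2**(s/2)*(s - 8)*(s + 1)*uppergamma(s/2, 1) - 81*2**(s/2)*(s - 8)*(s + 1)*uppergamma(s/2, 3/2) + 162*2**(s/2 + 1/2)*(s - 8) - 2*3**(s/2)*(s + 1))/(162*(s - 8)*(s + 1))
  -1 < Re(s) < 8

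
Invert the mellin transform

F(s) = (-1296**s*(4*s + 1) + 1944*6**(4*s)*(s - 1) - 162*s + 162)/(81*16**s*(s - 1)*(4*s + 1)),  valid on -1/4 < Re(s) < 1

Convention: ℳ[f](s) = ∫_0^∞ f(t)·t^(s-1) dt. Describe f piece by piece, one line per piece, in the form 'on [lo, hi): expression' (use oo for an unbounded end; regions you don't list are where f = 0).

on [0, 1/16): t**(1/4)
on [1/16, 81): 2*t**(1/4)
on [81, oo): 1/t

remove the power substitution first: sqrt(t) on [0, 1/4); 2*sqrt(t) on [1/4, 9); t**(-2) on [9, ∞)
peel off the power substitution: t on [0, 1/2); 2*t on [1/2, 3); t**(-4) on [3, ∞)
slice at 1/16, 81, transform all 3 pieces, and sum them
on [0, 1/16): add ∫ t**(1/4)·t^(s-1) dt
segment 1/16 to 81 holds 2*t**(1/4); add its integral
piece [81, ∞): integrate 1/t against the kernel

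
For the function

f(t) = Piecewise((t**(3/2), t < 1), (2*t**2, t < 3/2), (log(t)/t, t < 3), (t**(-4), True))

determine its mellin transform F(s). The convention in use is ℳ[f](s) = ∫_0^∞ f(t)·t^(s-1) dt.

cuts at 1, 3/2, 3: linearity sums the 4 kernel integrals
piece [0, 1): integrate t**(3/2) against the kernel
segment 1 to 3/2 holds 2*t**2; add its integral
for t in [3/2, 3): the term is ∫ log(t)/t·t^(s-1)
segment 3 to ∞ holds t**(-4); add its integral

(324*2**s*(s - 4)*(s + 2)*(s**2 - 2*s + 1) - 324*2**s*(s - 4)*(2*s + 3)*(s**2 - 2*s + 1) - 108*3**s*s*(s - 4)*(s + 2)*(2*s + 3)*log(3) + 108*3**s*s*(s - 4)*(s + 2)*(2*s + 3)*log(2) - 108*3**s*(s - 4)*(s + 2)*(2*s + 3)*log(2) + 108*3**s*(s - 4)*(s + 2)*(2*s + 3) + 108*3**s*(s - 4)*(s + 2)*(2*s + 3)*log(3) + 729*3**s*(s - 4)*(2*s + 3)*(s**2 - 2*s + 1) + 54*6**s*s*(s - 4)*(s + 2)*(2*s + 3)*log(3) - 54*6**s*(s - 4)*(s + 2)*(2*s + 3)*log(3) - 54*6**s*(s - 4)*(s + 2)*(2*s + 3) - 2*6**s*(s + 2)*(2*s + 3)*(s**2 - 2*s + 1))/(162*2**s*(s - 4)*(s + 2)*(2*s + 3)*(s**2 - 2*s + 1))
  -3/2 < Re(s) < 4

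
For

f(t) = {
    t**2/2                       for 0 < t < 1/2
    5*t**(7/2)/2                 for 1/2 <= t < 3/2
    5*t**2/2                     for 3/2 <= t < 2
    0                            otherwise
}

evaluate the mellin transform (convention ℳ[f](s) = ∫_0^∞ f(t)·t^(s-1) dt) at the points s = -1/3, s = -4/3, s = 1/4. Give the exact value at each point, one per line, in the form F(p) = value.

F(-1/3) = -9*2**(1/3)*3**(2/3)/8 - 15*2**(5/6)/304 + 3*2**(1/3)/40 + 405*2**(5/6)*3**(1/6)/304 + 3*2**(2/3)
F(-4/3) = -15*2**(1/3)*3**(2/3)/8 - 15*2**(5/6)/104 + 3*2**(1/3)/8 + 135*2**(5/6)*3**(1/6)/104 + 15*2**(2/3)/4
F(1/4) = 2**(1/4)*(-90*sqrt(2)*3**(1/4) + 2*sqrt(2) + 81*3**(3/4) + 317)/72

summing 3 kernel integrals split by 1/2, 3/2 yields ℳ[f](s)
on [0, 1/2): add ∫ t**2/2·t^(s-1) dt
[1/2, 3/2) adds the kernel integral of 5*t**(7/2)/2
piece [3/2, 2): integrate 5*t**2/2 against the kernel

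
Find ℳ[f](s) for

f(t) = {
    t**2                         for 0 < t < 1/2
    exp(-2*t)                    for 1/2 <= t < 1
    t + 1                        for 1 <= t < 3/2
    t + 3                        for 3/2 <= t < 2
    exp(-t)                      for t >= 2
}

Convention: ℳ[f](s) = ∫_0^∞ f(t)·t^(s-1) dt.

(20*2**(2*s)*s*(s + 2) + 12*2**(2*s)*(s + 2) + 4*2**s*s*(s + 1)*(s + 2)*uppergamma(s, 2) - 8*2**s*s*(s + 2) - 4*2**s*(s + 2) - 8*3**s*s*(s + 2) - 8*3**s*(s + 2) + 4*s*(s + 1)*(s + 2)*uppergamma(s, 1) - 4*s*(s + 1)*(s + 2)*uppergamma(s, 2) + s*(s + 1))/(4*2**s*s*(s + 1)*(s + 2))
  Re(s) > -2

slice at 1/2, 1, 3/2, 2, transform all 5 pieces, and sum them
between 0 and 1/2 the integrand is t**2·t^(s-1)
over [1/2, 1), the kernel integral of exp(-2*t) enters the sum
on [1, 3/2): add ∫ (t + 1)·t^(s-1) dt
on [3/2, 2): add ∫ (t + 3)·t^(s-1) dt
on [2, ∞): add ∫ exp(-t)·t^(s-1) dt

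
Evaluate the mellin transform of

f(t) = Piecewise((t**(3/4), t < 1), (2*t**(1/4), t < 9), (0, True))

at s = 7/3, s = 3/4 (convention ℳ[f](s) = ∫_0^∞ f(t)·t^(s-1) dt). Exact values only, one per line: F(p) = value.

F(7/3) = -516/1147 + 5832*3**(1/6)/31
F(3/4) = 50/3

undo the power substitution: t**(3/2) on [0, 1); 2*sqrt(t) on [1, 3)
treat the 2 regions marked off by 1 separately and sum
∫ over [0, 1) of t**(3/4)·t^(s-1) joins the sum
segment [1, 9) carries 2*t**(1/4); integrate it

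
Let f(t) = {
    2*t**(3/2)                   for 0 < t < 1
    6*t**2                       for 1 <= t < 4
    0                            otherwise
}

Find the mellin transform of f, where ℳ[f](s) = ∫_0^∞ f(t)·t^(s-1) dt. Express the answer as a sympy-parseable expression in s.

linearity at 1 turns ℳ[f](s) into 2 summed integrals
between 0 and 1 the integrand is 2*t**(3/2)·t^(s-1)
over [1, 4), the kernel integral of 6*t**2 enters the sum

2*(48*2**(2*s)*(2*s + 3) - 4*s - 5)/((s + 2)*(2*s + 3))
  Re(s) > -3/2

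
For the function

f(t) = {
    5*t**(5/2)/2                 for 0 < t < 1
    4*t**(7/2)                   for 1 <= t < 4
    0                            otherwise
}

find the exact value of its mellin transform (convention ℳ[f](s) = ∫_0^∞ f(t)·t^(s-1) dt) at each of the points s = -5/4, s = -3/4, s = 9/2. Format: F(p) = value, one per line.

split f at 1: ℳ[f](s) collects 2 kernel integrals
on [0, 1) integrate f = 5*t**(5/2)/2 against the kernel
∫ 4*t**(7/2)·t^(s-1) over [1, 4)

F(-5/4) = 2/9 + 256*sqrt(2)/9
F(-3/4) = -2/77 + 512*sqrt(2)/11
F(9/2) = 229375/7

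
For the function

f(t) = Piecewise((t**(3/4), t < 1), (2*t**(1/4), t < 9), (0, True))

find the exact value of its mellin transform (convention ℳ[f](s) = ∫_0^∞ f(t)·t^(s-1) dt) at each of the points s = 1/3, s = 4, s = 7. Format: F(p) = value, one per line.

F(1/3) = -228/91 + 72*3**(1/6)/7
F(4) = -84/323 + 52488*sqrt(3)/17
F(7) = -132/899 + 38263752*sqrt(3)/29

the power substitution comes off first: t**(3/2) on [0, 1); 2*sqrt(t) on [1, 3)
cuts at 1: linearity sums the 2 kernel integrals
[0, 1) adds the kernel integral of t**(3/4)
∫ 2*t**(1/4)·t^(s-1) over [1, 9)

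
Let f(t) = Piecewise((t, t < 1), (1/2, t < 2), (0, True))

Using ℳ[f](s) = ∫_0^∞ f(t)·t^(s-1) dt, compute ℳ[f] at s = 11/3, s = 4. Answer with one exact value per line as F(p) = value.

F(11/3) = 6/77 + 12*2**(2/3)/11
F(4) = 83/40

split f at 1: ℳ[f](s) collects 2 kernel integrals
the [0, 1) slice contributes ∫ t·t^(s-1) dt
segment [1, 2) carries 1/2; integrate it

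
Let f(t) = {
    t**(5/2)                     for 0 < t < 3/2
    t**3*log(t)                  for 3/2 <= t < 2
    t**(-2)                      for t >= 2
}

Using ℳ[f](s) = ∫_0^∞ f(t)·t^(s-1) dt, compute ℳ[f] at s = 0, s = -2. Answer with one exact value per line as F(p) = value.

reversing the shared t-power: t**(3/2) on [0, 3/2); t**2*log(t) on [3/2, 2); t**(-3) on [2, ∞)
strip the shared t-power: sqrt(t) on [0, 3/2); t*log(t) on [3/2, 2); t**(-4) on [2, ∞)
summing 3 kernel integrals split by 3/2, 2 yields ℳ[f](s)
on [0, 3/2): add ∫ t**(5/2)·t^(s-1) dt
on [3/2, 2): add ∫ t**3*log(t)·t^(s-1) dt
for t in [2, ∞): the term is ∫ t**(-2)·t^(s-1)

F(0) = -9*log(3)/8 - 7/18 + 9*sqrt(6)/20 + 91*log(2)/24
F(-2) = -31/64 + log(8*sqrt(6)/9) + sqrt(6)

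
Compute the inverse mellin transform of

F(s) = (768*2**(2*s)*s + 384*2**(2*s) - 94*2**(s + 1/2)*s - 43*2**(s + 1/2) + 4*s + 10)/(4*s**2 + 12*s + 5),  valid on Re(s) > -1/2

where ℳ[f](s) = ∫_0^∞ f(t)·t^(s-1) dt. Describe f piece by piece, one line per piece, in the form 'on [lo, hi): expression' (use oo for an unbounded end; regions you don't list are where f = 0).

on [0, 1): 3*sqrt(t)/2
on [1, 2): sqrt(t)/2
on [2, 4): 6*t**(5/2)

along the cuts 1, 2, ℳ[f](s) splits into 3 integrals
segment 0 to 1 holds 3*sqrt(t)/2; add its integral
∫ over [1, 2) of sqrt(t)/2·t^(s-1) joins the sum
the [2, 4) slice contributes ∫ 6*t**(5/2)·t^(s-1) dt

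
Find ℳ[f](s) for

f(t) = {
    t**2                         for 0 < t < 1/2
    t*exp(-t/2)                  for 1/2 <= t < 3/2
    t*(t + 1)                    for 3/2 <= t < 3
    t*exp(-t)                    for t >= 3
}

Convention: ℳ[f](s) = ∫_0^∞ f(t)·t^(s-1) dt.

(8*2**(2*s)*(s + 1)*(s + 2)*uppergamma(s + 1, 1/4) - 8*2**(2*s)*(s + 1)*(s + 2)*uppergamma(s + 1, 3/4) + 4*2**s*(s + 1)*(s + 2)*uppergamma(s + 1, 3) - 15*3**s*(s + 1) - 6*3**s + 48*6**s*(s + 1) + 12*6**s + s + 1)/(4*2**s*(s + 1)*(s + 2))
  Re(s) > -2

reversing the shared t-power: t on [0, 1/2); exp(-t/2) on [1/2, 3/2); t + 1 on [3/2, 3); …
decompose at 1/2, 3/2, 3; ℳ[f](s) sums the 4 pieces' integrals
for t in [0, 1/2): the term is ∫ t**2·t^(s-1)
∫ t*exp(-t/2)·t^(s-1) over [1/2, 3/2)
between 3/2 and 3 the integrand is t*(t + 1)·t^(s-1)
∫ t*exp(-t)·t^(s-1) over [3, ∞)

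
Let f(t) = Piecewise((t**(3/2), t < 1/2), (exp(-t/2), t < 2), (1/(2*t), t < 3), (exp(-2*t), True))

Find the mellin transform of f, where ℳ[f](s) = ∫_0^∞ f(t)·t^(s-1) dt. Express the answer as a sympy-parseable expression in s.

(12*24**s*(s - 1)*(2*s + 3)*uppergamma(s, 1/4) - 12*24**s*(s - 1)*(2*s + 3)*uppergamma(s, 1) - 3*24**s*(2*s + 3) + 2*36**s*(2*s + 3) + 12*6**s*(s - 1)*(2*s + 3)*uppergamma(s, 6) + 6*sqrt(2)*6**s*(s - 1))/(12*12**s*(s - 1)*(2*s + 3))
  Re(s) > -3/2

treat the 4 regions marked off by 1/2, 2, 3 separately and sum
the [0, 1/2) slice contributes ∫ t**(3/2)·t^(s-1) dt
piece [1/2, 2): integrate exp(-t/2) against the kernel
over [2, 3), the kernel integral of 1/(2*t) enters the sum
segment 3 to ∞ holds exp(-2*t); add its integral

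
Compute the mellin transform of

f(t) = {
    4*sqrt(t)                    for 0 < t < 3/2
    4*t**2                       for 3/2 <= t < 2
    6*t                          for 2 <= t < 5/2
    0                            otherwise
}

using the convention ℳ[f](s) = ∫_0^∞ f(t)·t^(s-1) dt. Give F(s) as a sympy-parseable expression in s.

(16*2**s*(s + 1)*(2*s + 1) - 12*2**s*(s + 2)*(2*s + 1) + 4*2**(1/2 - s)*3**(s + 1/2)*(s + 1)*(s + 2) - 9*3**s*(s + 1)*(2*s + 1)/2**s + 15*5**s*(s + 2)*(2*s + 1)/2**s)/((s + 1)*(s + 2)*(2*s + 1))
  Re(s) > -1/2

linearity at 3/2, 2 turns ℳ[f](s) into 3 summed integrals
∫ 4*sqrt(t)·t^(s-1) over [0, 3/2)
on [3/2, 2) integrate f = 4*t**2 against the kernel
[2, 5/2) adds the kernel integral of 6*t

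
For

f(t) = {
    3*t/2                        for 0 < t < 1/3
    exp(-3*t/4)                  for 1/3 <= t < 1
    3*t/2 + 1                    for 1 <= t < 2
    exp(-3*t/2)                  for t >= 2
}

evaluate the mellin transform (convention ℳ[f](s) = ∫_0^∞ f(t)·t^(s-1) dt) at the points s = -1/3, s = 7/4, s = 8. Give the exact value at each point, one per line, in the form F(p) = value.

the common scale on t comes off first: t on [0, 1/2); exp(-t/2) on [1/2, 3/2); t + 1 on [3/2, 3); …
treat the 4 regions marked off by 1/3, 1, 2 separately and sum
on [0, 1/3): add ∫ 3*t/2·t^(s-1) dt
the [1/3, 1) slice contributes ∫ exp(-3*t/4)·t^(s-1) dt
between 1 and 2 the integrand is (3*t/2 + 1)·t^(s-1)
∫ exp(-3*t/2)·t^(s-1) over [2, ∞)

F(-1/3) = 3**(1/3)*(-2*2**(1/3)*uppergamma(-1/3, 3/4) + 2*2**(2/3)*uppergamma(-1/3, 3) + 3**(2/3) + 3 + 2*2**(1/3)*uppergamma(-1/3, 1/4) + 6**(2/3))/4
F(7/4) = 2*3**(1/4)*(-308*sqrt(2)*uppergamma(7/4, 3/4) - 129*3**(3/4) + 7 + 77*2**(3/4)*uppergamma(7/4, 3) + 308*sqrt(2)*uppergamma(7/4, 1/4) + 384*6**(3/4))/693
F(8) = -77694140*exp(-3/4)/729 + 55289551/472392 + 2845184*exp(-3)/729 + 424115444*exp(-1/4)/6561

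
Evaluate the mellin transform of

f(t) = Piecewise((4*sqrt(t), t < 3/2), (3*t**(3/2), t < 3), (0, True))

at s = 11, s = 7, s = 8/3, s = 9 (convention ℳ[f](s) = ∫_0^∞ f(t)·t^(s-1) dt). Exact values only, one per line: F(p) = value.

F(11) = -1240029*sqrt(6)/2355200 + 3188646*sqrt(3)/25
F(7) = 729*sqrt(6)/21760 + 39366*sqrt(3)/17
F(8/3) = 81*3**(1/6)*(29*2**(5/6) + 5472)/7600
F(9) = -19683*sqrt(6)/136192 + 118098*sqrt(3)/7

slice at 3/2, transform all 2 pieces, and sum them
∫ 4*sqrt(t)·t^(s-1) over [0, 3/2)
segment [3/2, 3) carries 3*t**(3/2); integrate it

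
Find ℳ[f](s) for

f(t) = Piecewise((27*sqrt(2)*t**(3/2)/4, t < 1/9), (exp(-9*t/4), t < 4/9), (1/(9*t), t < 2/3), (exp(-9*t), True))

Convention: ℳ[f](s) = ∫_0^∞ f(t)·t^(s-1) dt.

the common scale on t comes off first: 3*sqrt(6)*t**(3/2)/4 on [0, 1/3); exp(-3*t/4) on [1/3, 4/3); 1/(3*t) on [4/3, 2); …
undo the common scale on t: sqrt(2)*t**(3/2)/4 on [0, 1); exp(-t/4) on [1, 4); 1/t on [4, 6); …
peel off the common scale on t: t**(3/2) on [0, 1/2); exp(-t/2) on [1/2, 2); 1/(2*t) on [2, 3); …
decompose at 1/9, 4/9, 2/3; ℳ[f](s) sums the 4 pieces' integrals
for t in [0, 1/9): the term is ∫ 27*sqrt(2)*t**(3/2)/4·t^(s-1)
piece [1/9, 4/9): integrate exp(-9*t/4) against the kernel
∫ over [4/9, 2/3) of 1/(9*t)·t^(s-1) joins the sum
on [2/3, ∞): add ∫ exp(-9*t)·t^(s-1) dt

2**s*(12*24**s*(s - 1)*(2*s + 3)*uppergamma(s, 1/4) - 12*24**s*(s - 1)*(2*s + 3)*uppergamma(s, 1) - 3*24**s*(2*s + 3) + 2*36**s*(2*s + 3) + 12*6**s*(s - 1)*(2*s + 3)*uppergamma(s, 6) + 6*sqrt(2)*6**s*(s - 1))/(12*108**s*(s - 1)*(2*s + 3))
  Re(s) > -3/2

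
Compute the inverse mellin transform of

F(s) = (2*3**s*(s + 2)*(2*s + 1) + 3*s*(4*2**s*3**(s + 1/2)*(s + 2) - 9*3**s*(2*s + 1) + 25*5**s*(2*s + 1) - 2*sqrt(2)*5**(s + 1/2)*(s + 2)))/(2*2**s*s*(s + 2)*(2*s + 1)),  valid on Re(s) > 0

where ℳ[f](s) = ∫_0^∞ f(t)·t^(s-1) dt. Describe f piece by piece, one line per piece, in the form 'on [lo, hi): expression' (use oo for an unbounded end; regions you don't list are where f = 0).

on [0, 3/2): 1
on [3/2, 5/2): 6*t**2
on [5/2, 3): 3*sqrt(t)

breakpoints 3/2, 5/2: one integral from each of the 3 segments
for t in [0, 3/2): the term is ∫ 1·t^(s-1)
segment [3/2, 5/2) carries 6*t**2; integrate it
∫ over [5/2, 3) of 3*sqrt(t)·t^(s-1) joins the sum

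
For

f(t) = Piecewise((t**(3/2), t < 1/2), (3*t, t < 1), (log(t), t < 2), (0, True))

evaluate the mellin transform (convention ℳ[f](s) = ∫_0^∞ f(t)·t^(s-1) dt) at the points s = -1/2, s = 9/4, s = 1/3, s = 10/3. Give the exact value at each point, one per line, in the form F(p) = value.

along the cuts 1/2, 1, ℳ[f](s) splits into 3 integrals
the [0, 1/2) slice contributes ∫ t**(3/2)·t^(s-1) dt
on [1/2, 1): add ∫ 3*t·t^(s-1) dt
[1, 2) adds the kernel integral of log(t)

F(-1/2) = -5*sqrt(2) - sqrt(2)*log(2) + 21/2
F(9/4) = -1253*2**(1/4)/1620 - 3*2**(3/4)/52 + 1180/1053 + 16*2**(1/4)*log(2)/9
F(1/3) = -9*2**(1/3) - 9*2**(2/3)/16 + 3*2**(1/6)/22 + 3*2**(1/3)*log(2) + 45/4
F(10/3) = -18*2**(1/3)/25 - 9*2**(2/3)/416 + 3*2**(1/6)/464 + 1017/1300 + 12*2**(1/3)*log(2)/5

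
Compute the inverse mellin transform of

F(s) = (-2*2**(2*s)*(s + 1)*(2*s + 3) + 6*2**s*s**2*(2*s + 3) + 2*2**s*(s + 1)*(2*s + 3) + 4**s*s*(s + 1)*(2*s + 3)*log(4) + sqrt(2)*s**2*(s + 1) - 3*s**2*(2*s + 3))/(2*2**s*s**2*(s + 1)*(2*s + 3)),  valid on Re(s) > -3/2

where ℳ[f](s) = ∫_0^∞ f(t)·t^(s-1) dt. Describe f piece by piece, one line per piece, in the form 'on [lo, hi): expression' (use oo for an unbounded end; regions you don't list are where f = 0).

on [0, 1/2): t**(3/2)
on [1/2, 1): 3*t
on [1, 2): log(t)

f breaks at 1/2, 1 into 3 integrals to sum
[0, 1/2) adds the kernel integral of t**(3/2)
piece [1/2, 1): integrate 3*t against the kernel
for t in [1, 2): the term is ∫ log(t)·t^(s-1)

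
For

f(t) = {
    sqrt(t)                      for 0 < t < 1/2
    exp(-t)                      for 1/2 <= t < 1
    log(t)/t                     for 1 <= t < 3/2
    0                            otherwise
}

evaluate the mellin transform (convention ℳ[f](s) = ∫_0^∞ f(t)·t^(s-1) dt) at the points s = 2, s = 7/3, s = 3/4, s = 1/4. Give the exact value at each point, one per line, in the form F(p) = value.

F(2) = -2*exp(-1) - 1/2 + sqrt(2)/20 + log(205891132094649/1073741824)/20 + 3*exp(-1/2)/2
F(7/3) = -uppergamma(7/3, 1) - 27*2**(2/3)*3**(1/3)/64 + 3*2**(1/6)/68 + log(3**(9*2**(2/3)*3**(1/3)/16)/2**(9*2**(2/3)*3**(1/3)/16)) + 9/16 + uppergamma(7/3, 1/2)
F(3/4) = -16*2**(1/4)*3**(3/4)/3 + log(2**(4*2**(1/4)*3**(3/4)/3)/3**(4*2**(1/4)*3**(3/4)/3)) - uppergamma(3/4, 1) + 2**(3/4)/5 + uppergamma(3/4, 1/2) + 16
F(1/4) = -16*2**(3/4)*3**(1/4)/27 + log(2**(4*2**(3/4)*3**(1/4)/9)/3**(4*2**(3/4)*3**(1/4)/9)) - uppergamma(1/4, 1) + uppergamma(1/4, 1/2) + 2*2**(1/4)/3 + 16/9

f breaks at 1/2, 1 into 3 integrals to sum
piece [0, 1/2): integrate sqrt(t) against the kernel
for t in [1/2, 1): the term is ∫ exp(-t)·t^(s-1)
segment [1, 3/2) carries log(t)/t; integrate it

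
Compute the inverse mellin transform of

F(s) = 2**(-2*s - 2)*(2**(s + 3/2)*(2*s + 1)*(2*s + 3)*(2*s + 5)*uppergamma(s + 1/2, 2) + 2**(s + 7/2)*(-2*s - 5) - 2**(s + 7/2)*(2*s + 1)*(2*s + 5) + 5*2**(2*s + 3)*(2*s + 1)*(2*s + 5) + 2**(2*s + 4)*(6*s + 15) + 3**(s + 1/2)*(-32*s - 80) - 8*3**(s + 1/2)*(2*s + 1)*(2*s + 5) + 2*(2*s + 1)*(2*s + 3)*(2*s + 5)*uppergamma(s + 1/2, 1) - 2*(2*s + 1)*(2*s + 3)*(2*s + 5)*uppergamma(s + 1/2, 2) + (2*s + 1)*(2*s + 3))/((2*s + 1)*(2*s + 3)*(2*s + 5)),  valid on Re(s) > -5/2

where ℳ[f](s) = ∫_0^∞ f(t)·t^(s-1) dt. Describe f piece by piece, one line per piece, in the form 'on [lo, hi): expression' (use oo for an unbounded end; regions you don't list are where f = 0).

invert the shared t-power to get 4*t**2 on [0, 1/4); exp(-4*t) on [1/4, 1/2); 2*t + 1 on [1/2, 3/4); …
back out the common scale on t: t**2 on [0, 1/2); exp(-2*t) on [1/2, 1); t + 1 on [1, 3/2); …
integrate the 5 segments split at 1/4, 1/2, 3/4, 1, then add the results
[0, 1/4) adds the kernel integral of 4*t**(5/2)
[1/4, 1/2) adds the kernel integral of sqrt(t)*exp(-4*t)
segment 1/2 to 3/4 holds sqrt(t)*(2*t + 1); add its integral
[3/4, 1) adds the kernel integral of sqrt(t)*(2*t + 3)
∫ sqrt(t)*exp(-2*t)·t^(s-1) over [1, ∞)

on [0, 1/4): 4*t**(5/2)
on [1/4, 1/2): sqrt(t)*exp(-4*t)
on [1/2, 3/4): sqrt(t)*(2*t + 1)
on [3/4, 1): sqrt(t)*(2*t + 3)
on [1, oo): sqrt(t)*exp(-2*t)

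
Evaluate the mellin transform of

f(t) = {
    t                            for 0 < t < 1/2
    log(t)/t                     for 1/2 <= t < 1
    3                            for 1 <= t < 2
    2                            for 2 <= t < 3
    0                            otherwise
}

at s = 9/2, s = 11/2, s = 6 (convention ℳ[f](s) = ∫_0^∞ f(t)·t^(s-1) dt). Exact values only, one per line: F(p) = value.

along the cuts 1/2, 1, 2, ℳ[f](s) splits into 4 integrals
between 0 and 1/2 the integrand is t·t^(s-1)
[1/2, 1) adds the kernel integral of log(t)/t
piece [1, 2): integrate 3 against the kernel
on [2, 3): add ∫ 2·t^(s-1) dt

F(9/2) = sqrt(2)*(-58080*sqrt(2) + 2772*log(2) + 553169 + 2794176*sqrt(6))/155232
F(11/2) = sqrt(2)*(-220480*sqrt(2) + 5148*log(2) + 4315123 + 32752512*sqrt(6))/741312
F(6) = log(2)/160 + 17010271/67200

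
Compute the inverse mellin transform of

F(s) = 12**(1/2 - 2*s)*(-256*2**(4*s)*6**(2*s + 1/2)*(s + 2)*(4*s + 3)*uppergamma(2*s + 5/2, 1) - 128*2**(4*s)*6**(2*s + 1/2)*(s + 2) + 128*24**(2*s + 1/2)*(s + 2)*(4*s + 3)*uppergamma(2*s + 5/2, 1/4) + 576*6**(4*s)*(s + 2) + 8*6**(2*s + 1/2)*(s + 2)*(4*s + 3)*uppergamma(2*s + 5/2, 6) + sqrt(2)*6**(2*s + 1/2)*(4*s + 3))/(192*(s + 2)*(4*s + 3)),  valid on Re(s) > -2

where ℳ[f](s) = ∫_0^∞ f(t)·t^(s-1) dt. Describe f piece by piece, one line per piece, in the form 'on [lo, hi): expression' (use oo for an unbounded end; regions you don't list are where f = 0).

back out the shared t-power: t on [0, 1/4); t**(1/4)*exp(-sqrt(t)/2) on [1/4, 4); 1/(2*t**(1/4)) on [4, 9); …
back out the power substitution: t**2 on [0, 1/2); sqrt(t)*exp(-t/2) on [1/2, 2); 1/(2*sqrt(t)) on [2, 3); …
back out the shared t-power: t**(3/2) on [0, 1/2); exp(-t/2) on [1/2, 2); 1/(2*t) on [2, 3); …
slice at 1/4, 4, 9, transform all 4 pieces, and sum them
piece [0, 1/4): integrate t**2 against the kernel
∫ over [1/4, 4) of t**(5/4)*exp(-sqrt(t)/2)·t^(s-1) joins the sum
[4, 9) adds the kernel integral of t**(3/4)/2
over [9, ∞), the kernel integral of t**(5/4)*exp(-2*sqrt(t)) enters the sum

on [0, 1/4): t**2
on [1/4, 4): t**(5/4)*exp(-sqrt(t)/2)
on [4, 9): t**(3/4)/2
on [9, oo): t**(5/4)*exp(-2*sqrt(t))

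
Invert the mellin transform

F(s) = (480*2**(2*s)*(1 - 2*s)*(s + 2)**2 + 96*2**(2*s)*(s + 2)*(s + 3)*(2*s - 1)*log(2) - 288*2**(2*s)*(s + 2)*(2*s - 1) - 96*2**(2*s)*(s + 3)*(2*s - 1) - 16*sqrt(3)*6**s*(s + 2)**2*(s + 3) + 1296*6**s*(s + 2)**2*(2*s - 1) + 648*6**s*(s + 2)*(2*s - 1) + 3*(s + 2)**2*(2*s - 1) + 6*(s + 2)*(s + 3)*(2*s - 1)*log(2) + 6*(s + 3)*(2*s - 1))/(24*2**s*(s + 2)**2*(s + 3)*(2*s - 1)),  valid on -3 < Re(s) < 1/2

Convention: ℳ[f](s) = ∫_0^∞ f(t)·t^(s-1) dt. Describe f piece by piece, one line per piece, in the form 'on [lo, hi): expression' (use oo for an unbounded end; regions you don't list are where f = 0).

on [0, 1/2): t**3
on [1/2, 2): t**2*log(t)
on [2, 3): t**2*(t + 3)
on [3, oo): 1/sqrt(t)

the shared t-power comes off first: t on [0, 1/2); log(t) on [1/2, 2); t + 3 on [2, 3); …
slice at 1/2, 2, 3, transform all 4 pieces, and sum them
the [0, 1/2) slice contributes ∫ t**3·t^(s-1) dt
∫ t**2*log(t)·t^(s-1) over [1/2, 2)
[2, 3) adds the kernel integral of t**2*(t + 3)
over [3, ∞), the kernel integral of 1/sqrt(t) enters the sum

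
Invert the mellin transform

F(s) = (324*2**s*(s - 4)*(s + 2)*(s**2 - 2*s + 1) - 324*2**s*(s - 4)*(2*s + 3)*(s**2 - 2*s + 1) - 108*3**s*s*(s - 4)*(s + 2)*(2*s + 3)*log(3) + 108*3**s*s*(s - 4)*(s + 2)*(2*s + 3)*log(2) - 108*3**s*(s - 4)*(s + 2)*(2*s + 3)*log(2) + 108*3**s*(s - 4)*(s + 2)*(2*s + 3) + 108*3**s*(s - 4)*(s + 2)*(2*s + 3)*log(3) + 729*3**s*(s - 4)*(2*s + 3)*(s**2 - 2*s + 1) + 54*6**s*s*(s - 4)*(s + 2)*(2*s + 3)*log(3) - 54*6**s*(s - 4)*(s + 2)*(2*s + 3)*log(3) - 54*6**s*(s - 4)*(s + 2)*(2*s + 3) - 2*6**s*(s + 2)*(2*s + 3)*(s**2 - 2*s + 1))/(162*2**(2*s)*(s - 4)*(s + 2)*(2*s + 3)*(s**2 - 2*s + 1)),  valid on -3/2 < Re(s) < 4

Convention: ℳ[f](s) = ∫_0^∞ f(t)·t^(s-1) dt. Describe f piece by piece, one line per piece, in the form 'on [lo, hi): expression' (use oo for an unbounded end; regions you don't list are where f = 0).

on [0, 1/2): 2*sqrt(2)*t**(3/2)
on [1/2, 3/4): 8*t**2
on [3/4, 3/2): log(2*t)/(2*t)
on [3/2, oo): 1/(16*t**4)

strip the common scale on t: t**(3/2) on [0, 1); 2*t**2 on [1, 3/2); log(t)/t on [3/2, 3); …
treat the 4 regions marked off by 1/2, 3/4, 3/2 separately and sum
∫ over [0, 1/2) of 2*sqrt(2)*t**(3/2)·t^(s-1) joins the sum
piece [1/2, 3/4): integrate 8*t**2 against the kernel
segment 3/4 to 3/2 holds log(2*t)/(2*t); add its integral
∫ over [3/2, ∞) of 1/(16*t**4)·t^(s-1) joins the sum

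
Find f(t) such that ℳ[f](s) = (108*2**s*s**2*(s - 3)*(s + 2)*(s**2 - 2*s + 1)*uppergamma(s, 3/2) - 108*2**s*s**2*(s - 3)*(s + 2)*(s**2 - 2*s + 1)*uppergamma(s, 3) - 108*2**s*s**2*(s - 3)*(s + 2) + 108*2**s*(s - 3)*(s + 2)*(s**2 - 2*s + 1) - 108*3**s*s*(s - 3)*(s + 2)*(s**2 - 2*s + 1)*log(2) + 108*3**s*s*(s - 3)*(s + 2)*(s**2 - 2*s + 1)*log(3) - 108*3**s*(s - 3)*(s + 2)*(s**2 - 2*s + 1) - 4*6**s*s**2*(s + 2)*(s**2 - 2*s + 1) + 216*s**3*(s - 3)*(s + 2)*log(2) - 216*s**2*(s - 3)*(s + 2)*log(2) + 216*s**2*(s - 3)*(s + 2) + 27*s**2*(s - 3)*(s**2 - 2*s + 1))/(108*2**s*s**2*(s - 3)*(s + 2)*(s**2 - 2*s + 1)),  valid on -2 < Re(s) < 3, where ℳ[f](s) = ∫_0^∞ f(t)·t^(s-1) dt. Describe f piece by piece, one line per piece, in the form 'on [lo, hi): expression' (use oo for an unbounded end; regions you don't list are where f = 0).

on [0, 1/2): t**2
on [1/2, 1): log(t)/t
on [1, 3/2): log(t)
on [3/2, 3): exp(-t)
on [3, oo): t**(-3)

f breaks at 1/2, 1, 3/2, 3 into 5 integrals to sum
for t in [0, 1/2): the term is ∫ t**2·t^(s-1)
∫ log(t)/t·t^(s-1) over [1/2, 1)
for t in [1, 3/2): the term is ∫ log(t)·t^(s-1)
over [3/2, 3), the kernel integral of exp(-t) enters the sum
[3, ∞) adds the kernel integral of t**(-3)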